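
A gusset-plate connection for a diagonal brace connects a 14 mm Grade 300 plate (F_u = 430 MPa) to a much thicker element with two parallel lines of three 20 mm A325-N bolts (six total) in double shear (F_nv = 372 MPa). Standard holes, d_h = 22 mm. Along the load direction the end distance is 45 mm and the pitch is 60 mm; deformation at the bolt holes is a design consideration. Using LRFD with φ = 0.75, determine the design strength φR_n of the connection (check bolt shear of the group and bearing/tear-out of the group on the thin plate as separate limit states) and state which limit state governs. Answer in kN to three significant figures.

Bolt shear: A_b = π·20²/4 = 314.2 mm²; R_n = 372 × 314.2 × 6 × 2 / 1000 = 1402 kN → 0.75 × 1402 = 1050 kN.
Bearing (1.2 l_c t F_u ≤ 2.4 d t F_u): upper limit = 2.4·20·14·430 / 1000 = 289 kN.
  Edge l_c = 45 − 22/2 = 34 → r_n = 245.6 kN; interior l_c = 60 − 22 = 38 → r_n = 274.5 kN.
  R_n,bearing = 2·245.6 + 4·274.5 = 1589 kN → 0.75 × 1589 = 1190 kN.
Bolt shear governs: 1050 kN.

1050 kN (bolt shear governs)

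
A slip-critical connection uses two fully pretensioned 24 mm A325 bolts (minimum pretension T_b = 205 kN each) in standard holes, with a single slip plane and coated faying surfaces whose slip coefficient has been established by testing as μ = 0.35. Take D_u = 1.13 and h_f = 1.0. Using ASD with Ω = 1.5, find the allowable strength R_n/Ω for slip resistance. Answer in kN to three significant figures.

108 kN

R_n = μ · D_u · h_f · T_b · n_s · n_b = 0.35 × 1.13 × 1.0 × 205 × 1 × 2 = 162.2 kN.
Allowable strength R_n/Ω = 162.2 / 1.5 = 108 kN.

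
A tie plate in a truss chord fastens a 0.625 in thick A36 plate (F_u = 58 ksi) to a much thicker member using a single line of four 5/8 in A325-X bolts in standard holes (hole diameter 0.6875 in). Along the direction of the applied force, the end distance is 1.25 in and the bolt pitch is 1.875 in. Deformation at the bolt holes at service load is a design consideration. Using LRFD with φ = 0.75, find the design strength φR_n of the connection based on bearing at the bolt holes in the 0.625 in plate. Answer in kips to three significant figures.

Per bolt r_n = 1.2 l_c t F_u ≤ 2.4 d t F_u; upper limit = 2.4 × 0.625 × 0.625 × 58 = 54.38 kips.
Edge bolt: l_c = 1.25 − 0.6875/2 = 0.9062 in → 1.2 × 0.9062 × 0.625 × 58 = 39.42 → r_n = 39.42 kips.
Interior bolts: l_c = 1.875 − 0.6875 = 1.188 in → 1.2 × 1.188 × 0.625 × 58 = 51.66 → r_n = 51.66 kips.
R_n = 1 × 39.42 + 3 × 51.66 = 194.4 kips.
Design strength φR_n = 0.75 × 194.4 = 146 kips.

146 kips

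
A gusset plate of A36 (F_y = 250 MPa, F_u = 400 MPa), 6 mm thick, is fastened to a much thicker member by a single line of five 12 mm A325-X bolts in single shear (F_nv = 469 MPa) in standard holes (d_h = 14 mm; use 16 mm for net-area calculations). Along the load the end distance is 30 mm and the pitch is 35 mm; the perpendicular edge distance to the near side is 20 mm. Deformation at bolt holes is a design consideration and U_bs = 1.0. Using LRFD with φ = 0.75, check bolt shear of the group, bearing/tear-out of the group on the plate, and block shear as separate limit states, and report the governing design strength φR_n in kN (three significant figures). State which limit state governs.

127 kN (block shear governs)

Bolt shear: A_b = π·12²/4 = 113.1 mm²; R_n = 469 × 113.1 × 5 × 1 / 1000 = 265.2 kN → 0.75 × 265.2 = 199 kN.
Bearing: edge l_c = 23, r_n = 66.24 kN; interior l_c = 21, r_n = 60.48 kN; R_n = 66.24 + 4·60.48 = 308.2 kN → 231 kN.
Block shear: A_gv = 1020, A_nv = 588, A_nt = 72 mm²; R_n = min(0.6F_uA_nv, 0.6F_yA_gv) + U_bs·F_u·A_nt = 169.9 kN → 127 kN.
Block shear governs: 127 kN.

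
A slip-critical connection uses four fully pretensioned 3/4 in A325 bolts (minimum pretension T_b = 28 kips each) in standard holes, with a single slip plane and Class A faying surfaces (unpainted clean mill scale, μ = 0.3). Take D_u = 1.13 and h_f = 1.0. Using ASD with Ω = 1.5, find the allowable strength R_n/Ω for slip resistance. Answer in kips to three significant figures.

R_n = μ · D_u · h_f · T_b · n_s · n_b = 0.3 × 1.13 × 1.0 × 28 × 1 × 4 = 37.97 kips.
Allowable strength R_n/Ω = 37.97 / 1.5 = 25.3 kips.

25.3 kips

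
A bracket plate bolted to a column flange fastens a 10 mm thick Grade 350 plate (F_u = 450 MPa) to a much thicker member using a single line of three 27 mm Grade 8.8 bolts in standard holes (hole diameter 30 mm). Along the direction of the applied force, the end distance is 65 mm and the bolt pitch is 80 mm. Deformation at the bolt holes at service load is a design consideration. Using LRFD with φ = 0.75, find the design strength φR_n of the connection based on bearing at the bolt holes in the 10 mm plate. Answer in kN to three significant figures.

608 kN

Per bolt r_n = 1.2 l_c t F_u ≤ 2.4 d t F_u; upper limit = 2.4 × 27 × 10 × 450 / 1000 = 291.6 kN.
Edge bolt: l_c = 65 − 30/2 = 50 mm → 1.2 × 50 × 10 × 450 / 1000 = 270 → r_n = 270 kN.
Interior bolts: l_c = 80 − 30 = 50 mm → 1.2 × 50 × 10 × 450 / 1000 = 270 → r_n = 270 kN.
R_n = 1 × 270 + 2 × 270 = 810 kN.
Design strength φR_n = 0.75 × 810 = 608 kN.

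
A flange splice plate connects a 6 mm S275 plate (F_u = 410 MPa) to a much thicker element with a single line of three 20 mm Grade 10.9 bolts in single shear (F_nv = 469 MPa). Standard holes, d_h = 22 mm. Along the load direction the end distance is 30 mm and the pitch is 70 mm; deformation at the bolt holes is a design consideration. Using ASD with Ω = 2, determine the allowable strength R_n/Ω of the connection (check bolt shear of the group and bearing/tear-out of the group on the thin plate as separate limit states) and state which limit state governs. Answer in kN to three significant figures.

146 kN (bearing governs)

Bolt shear: A_b = π·20²/4 = 314.2 mm²; R_n = 469 × 314.2 × 3 × 1 / 1000 = 442 kN → 442 / 2 = 221 kN.
Bearing (1.2 l_c t F_u ≤ 2.4 d t F_u): upper limit = 2.4·20·6·410 / 1000 = 118.1 kN.
  Edge l_c = 30 − 22/2 = 19 → r_n = 56.09 kN; interior l_c = 70 − 22 = 48 → r_n = 118.1 kN.
  R_n,bearing = 1·56.09 + 2·118.1 = 292.2 kN → 292.2 / 2 = 146 kN.
Bearing governs: 146 kN.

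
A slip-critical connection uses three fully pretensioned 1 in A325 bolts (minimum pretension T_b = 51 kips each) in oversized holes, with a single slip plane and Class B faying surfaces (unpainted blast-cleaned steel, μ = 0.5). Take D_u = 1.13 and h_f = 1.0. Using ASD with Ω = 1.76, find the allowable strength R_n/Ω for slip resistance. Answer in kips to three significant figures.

49.1 kips

R_n = μ · D_u · h_f · T_b · n_s · n_b = 0.5 × 1.13 × 1.0 × 51 × 1 × 3 = 86.44 kips.
Allowable strength R_n/Ω = 86.44 / 1.76 = 49.1 kips.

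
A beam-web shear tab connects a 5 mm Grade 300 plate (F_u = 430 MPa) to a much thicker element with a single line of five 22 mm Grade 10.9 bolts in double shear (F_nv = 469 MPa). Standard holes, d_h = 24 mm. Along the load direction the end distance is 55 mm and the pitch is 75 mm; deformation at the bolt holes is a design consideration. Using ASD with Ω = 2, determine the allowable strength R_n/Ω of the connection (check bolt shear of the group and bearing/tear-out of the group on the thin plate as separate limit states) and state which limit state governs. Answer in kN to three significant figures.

Bolt shear: A_b = π·22²/4 = 380.1 mm²; R_n = 469 × 380.1 × 5 × 2 / 1000 = 1783 kN → 1783 / 2 = 891 kN.
Bearing (1.2 l_c t F_u ≤ 2.4 d t F_u): upper limit = 2.4·22·5·430 / 1000 = 113.5 kN.
  Edge l_c = 55 − 24/2 = 43 → r_n = 110.9 kN; interior l_c = 75 − 24 = 51 → r_n = 113.5 kN.
  R_n,bearing = 1·110.9 + 4·113.5 = 565 kN → 565 / 2 = 283 kN.
Bearing governs: 283 kN.

283 kN (bearing governs)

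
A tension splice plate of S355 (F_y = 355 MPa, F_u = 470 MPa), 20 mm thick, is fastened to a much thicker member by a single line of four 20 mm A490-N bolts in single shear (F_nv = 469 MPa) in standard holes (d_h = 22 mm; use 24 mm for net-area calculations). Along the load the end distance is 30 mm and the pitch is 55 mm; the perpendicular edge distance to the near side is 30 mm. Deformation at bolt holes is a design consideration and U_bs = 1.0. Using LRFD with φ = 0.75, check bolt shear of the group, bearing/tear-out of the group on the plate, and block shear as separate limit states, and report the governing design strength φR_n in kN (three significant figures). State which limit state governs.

442 kN (bolt shear governs)

Bolt shear: A_b = π·20²/4 = 314.2 mm²; R_n = 469 × 314.2 × 4 × 1 / 1000 = 589.4 kN → 0.75 × 589.4 = 442 kN.
Bearing: edge l_c = 19, r_n = 214.3 kN; interior l_c = 33, r_n = 372.2 kN; R_n = 214.3 + 3·372.2 = 1331 kN → 998 kN.
Block shear: A_gv = 3900, A_nv = 2220, A_nt = 360 mm²; R_n = min(0.6F_uA_nv, 0.6F_yA_gv) + U_bs·F_u·A_nt = 795.2 kN → 596 kN.
Bolt shear governs: 442 kN.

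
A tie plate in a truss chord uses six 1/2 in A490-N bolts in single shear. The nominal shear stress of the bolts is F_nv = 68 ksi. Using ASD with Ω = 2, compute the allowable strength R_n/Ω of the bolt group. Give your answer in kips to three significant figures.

40.1 kips

A_b = π × 0.5² / 4 = 0.1963 in².
R_n = F_nv · A_b · n · n_s = 68 × 0.1963 × 6 × 1 = 80.11 kips.
Allowable strength R_n/Ω = 80.11 / 2 = 40.1 kips.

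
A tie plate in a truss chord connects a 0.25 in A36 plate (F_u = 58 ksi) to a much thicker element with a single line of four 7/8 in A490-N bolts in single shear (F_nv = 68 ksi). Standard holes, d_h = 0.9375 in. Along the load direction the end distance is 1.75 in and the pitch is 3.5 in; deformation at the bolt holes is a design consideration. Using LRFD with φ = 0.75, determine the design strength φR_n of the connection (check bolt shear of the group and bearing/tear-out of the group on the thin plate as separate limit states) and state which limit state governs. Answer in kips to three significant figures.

Bolt shear: A_b = π·0.875²/4 = 0.6013 in²; R_n = 68 × 0.6013 × 4 × 1 = 163.6 kips → 0.75 × 163.6 = 123 kips.
Bearing (1.2 l_c t F_u ≤ 2.4 d t F_u): upper limit = 2.4·0.875·0.25·58 = 30.45 kips.
  Edge l_c = 1.75 − 0.9375/2 = 1.281 → r_n = 22.29 kips; interior l_c = 3.5 − 0.9375 = 2.562 → r_n = 30.45 kips.
  R_n,bearing = 1·22.29 + 3·30.45 = 113.6 kips → 0.75 × 113.6 = 85.2 kips.
Bearing governs: 85.2 kips.

85.2 kips (bearing governs)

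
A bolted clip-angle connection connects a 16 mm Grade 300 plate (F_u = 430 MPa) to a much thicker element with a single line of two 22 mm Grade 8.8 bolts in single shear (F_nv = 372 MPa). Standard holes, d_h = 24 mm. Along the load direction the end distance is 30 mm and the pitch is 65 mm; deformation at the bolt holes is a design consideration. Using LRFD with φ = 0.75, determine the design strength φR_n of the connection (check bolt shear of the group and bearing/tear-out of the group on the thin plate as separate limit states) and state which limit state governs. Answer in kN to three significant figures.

212 kN (bolt shear governs)

Bolt shear: A_b = π·22²/4 = 380.1 mm²; R_n = 372 × 380.1 × 2 × 1 / 1000 = 282.8 kN → 0.75 × 282.8 = 212 kN.
Bearing (1.2 l_c t F_u ≤ 2.4 d t F_u): upper limit = 2.4·22·16·430 / 1000 = 363.3 kN.
  Edge l_c = 30 − 24/2 = 18 → r_n = 148.6 kN; interior l_c = 65 − 24 = 41 → r_n = 338.5 kN.
  R_n,bearing = 1·148.6 + 1·338.5 = 487.1 kN → 0.75 × 487.1 = 365 kN.
Bolt shear governs: 212 kN.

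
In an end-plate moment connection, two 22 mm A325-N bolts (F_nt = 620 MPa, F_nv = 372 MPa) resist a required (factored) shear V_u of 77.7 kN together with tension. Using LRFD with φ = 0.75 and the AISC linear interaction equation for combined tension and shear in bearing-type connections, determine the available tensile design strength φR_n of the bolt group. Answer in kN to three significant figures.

A_b = π·22²/4 = 380.1 mm²; f_rv = 77.7 × 1000 / (2 × 380.1) = 102.2 MPa.
F'_nt = 1.3 F_nt − (F_nt / φF_nv) f_rv = 1.3·620 − (620/(0.75·372))·102.2 = 578.9 MPa, capped at F_nt → F'_nt = 578.9 MPa.
R_n = F'_nt · A_b · n = 578.9 × 380.1 × 2 / 1000 = 440.1 kN.
Design strength φR_n = 0.75 × 440.1 = 330 kN.

330 kN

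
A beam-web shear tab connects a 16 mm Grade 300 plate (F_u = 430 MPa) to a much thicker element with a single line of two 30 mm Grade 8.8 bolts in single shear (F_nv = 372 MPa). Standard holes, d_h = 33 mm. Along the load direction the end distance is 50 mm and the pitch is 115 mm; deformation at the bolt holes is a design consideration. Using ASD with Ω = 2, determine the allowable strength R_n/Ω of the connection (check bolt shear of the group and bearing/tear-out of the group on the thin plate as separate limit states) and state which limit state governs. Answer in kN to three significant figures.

Bolt shear: A_b = π·30²/4 = 706.9 mm²; R_n = 372 × 706.9 × 2 × 1 / 1000 = 525.9 kN → 525.9 / 2 = 263 kN.
Bearing (1.2 l_c t F_u ≤ 2.4 d t F_u): upper limit = 2.4·30·16·430 / 1000 = 495.4 kN.
  Edge l_c = 50 − 33/2 = 33.5 → r_n = 276.6 kN; interior l_c = 115 − 33 = 82 → r_n = 495.4 kN.
  R_n,bearing = 1·276.6 + 1·495.4 = 771.9 kN → 771.9 / 2 = 386 kN.
Bolt shear governs: 263 kN.

263 kN (bolt shear governs)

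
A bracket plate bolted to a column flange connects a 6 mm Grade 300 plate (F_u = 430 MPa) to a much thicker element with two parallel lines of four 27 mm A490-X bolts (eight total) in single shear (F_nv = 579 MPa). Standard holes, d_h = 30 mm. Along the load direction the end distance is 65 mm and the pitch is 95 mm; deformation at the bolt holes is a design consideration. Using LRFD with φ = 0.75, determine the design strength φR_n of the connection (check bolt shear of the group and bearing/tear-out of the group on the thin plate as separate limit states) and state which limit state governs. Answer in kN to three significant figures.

985 kN (bearing governs)

Bolt shear: A_b = π·27²/4 = 572.6 mm²; R_n = 579 × 572.6 × 8 × 1 / 1000 = 2652 kN → 0.75 × 2652 = 1990 kN.
Bearing (1.2 l_c t F_u ≤ 2.4 d t F_u): upper limit = 2.4·27·6·430 / 1000 = 167.2 kN.
  Edge l_c = 65 − 30/2 = 50 → r_n = 154.8 kN; interior l_c = 95 − 30 = 65 → r_n = 167.2 kN.
  R_n,bearing = 2·154.8 + 6·167.2 = 1313 kN → 0.75 × 1313 = 985 kN.
Bearing governs: 985 kN.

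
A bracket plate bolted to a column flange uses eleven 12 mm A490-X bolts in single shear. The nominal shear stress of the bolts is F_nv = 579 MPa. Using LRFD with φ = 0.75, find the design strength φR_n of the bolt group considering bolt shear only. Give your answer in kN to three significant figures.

A_b = π × 12² / 4 = 113.1 mm².
R_n = F_nv · A_b · n · n_s = 579 × 113.1 × 11 × 1 / 1000 = 720.3 kN.
Design strength φR_n = 0.75 × 720.3 = 540 kN.

540 kN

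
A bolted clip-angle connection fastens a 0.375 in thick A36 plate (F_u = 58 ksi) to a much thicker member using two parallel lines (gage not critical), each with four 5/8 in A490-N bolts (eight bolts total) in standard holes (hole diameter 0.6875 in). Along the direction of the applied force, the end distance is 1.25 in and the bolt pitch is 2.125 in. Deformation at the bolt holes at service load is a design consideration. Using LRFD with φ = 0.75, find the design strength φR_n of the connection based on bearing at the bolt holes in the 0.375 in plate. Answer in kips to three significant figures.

182 kips

Per bolt r_n = 1.2 l_c t F_u ≤ 2.4 d t F_u; upper limit = 2.4 × 0.625 × 0.375 × 58 = 32.62 kips.
Edge bolt: l_c = 1.25 − 0.6875/2 = 0.9062 in → 1.2 × 0.9062 × 0.375 × 58 = 23.65 → r_n = 23.65 kips.
Interior bolts: l_c = 2.125 − 0.6875 = 1.438 in → 1.2 × 1.438 × 0.375 × 58 = 37.52 → r_n = 32.62 kips.
R_n = 2 × 23.65 + 6 × 32.62 = 243.1 kips.
Design strength φR_n = 0.75 × 243.1 = 182 kips.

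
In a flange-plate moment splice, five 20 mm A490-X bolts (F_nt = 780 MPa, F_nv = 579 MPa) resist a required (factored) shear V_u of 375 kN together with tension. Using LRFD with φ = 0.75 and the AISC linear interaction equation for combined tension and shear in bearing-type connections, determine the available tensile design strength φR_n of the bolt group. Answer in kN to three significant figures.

A_b = π·20²/4 = 314.2 mm²; f_rv = 375 × 1000 / (5 × 314.2) = 238.7 MPa.
F'_nt = 1.3 F_nt − (F_nt / φF_nv) f_rv = 1.3·780 − (780/(0.75·579))·238.7 = 585.2 MPa, capped at F_nt → F'_nt = 585.2 MPa.
R_n = F'_nt · A_b · n = 585.2 × 314.2 × 5 / 1000 = 919.2 kN.
Design strength φR_n = 0.75 × 919.2 = 689 kN.

689 kN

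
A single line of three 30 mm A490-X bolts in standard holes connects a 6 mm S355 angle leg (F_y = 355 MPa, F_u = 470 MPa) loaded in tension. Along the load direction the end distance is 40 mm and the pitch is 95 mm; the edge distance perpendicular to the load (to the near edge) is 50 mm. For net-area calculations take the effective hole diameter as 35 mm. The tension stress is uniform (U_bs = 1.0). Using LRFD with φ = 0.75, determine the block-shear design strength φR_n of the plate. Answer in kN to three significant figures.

Shear plane L_v = 40 + 2·95 = 230 mm; A_gv = 230 × 6 = 1380 mm².
A_nv = (230 − 2.5·35) × 6 = 855 mm².
A_nt = (50 − 0.5·35) × 6 = 195 mm².
0.6 F_u A_nv = 241.1 kN; 0.6 F_y A_gv = 293.9 kN → shear rupture governs the shear term.
R_n = 241.1 + 1.0 × 470 × 195 / 1000 = 332.8 kN.
Design strength φR_n = 0.75 × 332.8 = 250 kN.

250 kN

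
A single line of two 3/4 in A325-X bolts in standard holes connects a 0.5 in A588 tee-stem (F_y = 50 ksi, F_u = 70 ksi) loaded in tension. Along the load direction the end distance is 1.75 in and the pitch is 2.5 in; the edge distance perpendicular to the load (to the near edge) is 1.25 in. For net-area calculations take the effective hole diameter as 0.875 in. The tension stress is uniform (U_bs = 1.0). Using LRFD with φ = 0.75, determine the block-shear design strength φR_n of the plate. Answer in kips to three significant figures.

67.6 kips

Shear plane L_v = 1.75 + 1·2.5 = 4.25 in; A_gv = 4.25 × 0.5 = 2.125 in².
A_nv = (4.25 − 1.5·0.875) × 0.5 = 1.469 in².
A_nt = (1.25 − 0.5·0.875) × 0.5 = 0.4062 in².
0.6 F_u A_nv = 61.69 kips; 0.6 F_y A_gv = 63.75 kips → shear rupture governs the shear term.
R_n = 61.69 + 1.0 × 70 × 0.4062 = 90.12 kips.
Design strength φR_n = 0.75 × 90.12 = 67.6 kips.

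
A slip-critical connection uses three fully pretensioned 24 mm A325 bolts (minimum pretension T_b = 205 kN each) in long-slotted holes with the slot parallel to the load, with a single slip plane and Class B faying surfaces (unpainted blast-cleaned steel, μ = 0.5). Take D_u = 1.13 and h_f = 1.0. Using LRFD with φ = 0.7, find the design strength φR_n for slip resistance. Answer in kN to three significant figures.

243 kN

R_n = μ · D_u · h_f · T_b · n_s · n_b = 0.5 × 1.13 × 1.0 × 205 × 1 × 3 = 347.5 kN.
Design strength φR_n = 0.7 × 347.5 = 243 kN.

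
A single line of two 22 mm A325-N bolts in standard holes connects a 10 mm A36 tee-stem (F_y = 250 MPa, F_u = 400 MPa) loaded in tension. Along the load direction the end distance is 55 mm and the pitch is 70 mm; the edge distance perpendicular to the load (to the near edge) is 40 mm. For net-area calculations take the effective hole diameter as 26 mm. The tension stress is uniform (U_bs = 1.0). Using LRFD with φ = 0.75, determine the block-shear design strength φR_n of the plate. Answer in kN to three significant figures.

Shear plane L_v = 55 + 1·70 = 125 mm; A_gv = 125 × 10 = 1250 mm².
A_nv = (125 − 1.5·26) × 10 = 860 mm².
A_nt = (40 − 0.5·26) × 10 = 270 mm².
0.6 F_u A_nv = 206.4 kN; 0.6 F_y A_gv = 187.5 kN → shear yielding governs the shear term.
R_n = 187.5 + 1.0 × 400 × 270 / 1000 = 295.5 kN.
Design strength φR_n = 0.75 × 295.5 = 222 kN.

222 kN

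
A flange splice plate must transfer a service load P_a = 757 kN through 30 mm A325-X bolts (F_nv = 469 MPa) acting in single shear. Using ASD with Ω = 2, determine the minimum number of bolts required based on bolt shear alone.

A_b = π·30²/4 = 706.9 mm².
Per-bolt allowable strength R_n/Ω = 469 × 706.9 × 1 / 1000 / 2 = 165.8 kN.
n ≥ 757 / 165.8 = 4.567 → use 5 bolts.

5 bolts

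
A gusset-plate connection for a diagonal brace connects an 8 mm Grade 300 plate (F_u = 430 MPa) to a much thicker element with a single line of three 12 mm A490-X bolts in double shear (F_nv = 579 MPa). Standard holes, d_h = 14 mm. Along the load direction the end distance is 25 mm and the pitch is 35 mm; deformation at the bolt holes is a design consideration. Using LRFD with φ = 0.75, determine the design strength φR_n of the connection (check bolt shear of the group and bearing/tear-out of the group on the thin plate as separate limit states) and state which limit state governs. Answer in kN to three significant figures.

186 kN (bearing governs)

Bolt shear: A_b = π·12²/4 = 113.1 mm²; R_n = 579 × 113.1 × 3 × 2 / 1000 = 392.9 kN → 0.75 × 392.9 = 295 kN.
Bearing (1.2 l_c t F_u ≤ 2.4 d t F_u): upper limit = 2.4·12·8·430 / 1000 = 99.07 kN.
  Edge l_c = 25 − 14/2 = 18 → r_n = 74.3 kN; interior l_c = 35 − 14 = 21 → r_n = 86.69 kN.
  R_n,bearing = 1·74.3 + 2·86.69 = 247.7 kN → 0.75 × 247.7 = 186 kN.
Bearing governs: 186 kN.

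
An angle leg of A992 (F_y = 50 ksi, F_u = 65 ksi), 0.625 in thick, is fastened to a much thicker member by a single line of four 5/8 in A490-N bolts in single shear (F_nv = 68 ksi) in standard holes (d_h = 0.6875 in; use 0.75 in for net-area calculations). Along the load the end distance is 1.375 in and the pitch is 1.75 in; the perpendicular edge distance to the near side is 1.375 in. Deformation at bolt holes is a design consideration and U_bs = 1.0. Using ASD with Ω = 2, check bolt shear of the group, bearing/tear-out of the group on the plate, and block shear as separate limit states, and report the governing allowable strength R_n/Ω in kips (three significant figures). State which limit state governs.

41.7 kips (bolt shear governs)

Bolt shear: A_b = π·0.625²/4 = 0.3068 in²; R_n = 68 × 0.3068 × 4 × 1 = 83.45 kips → 83.45 / 2 = 41.7 kips.
Bearing: edge l_c = 1.031, r_n = 50.27 kips; interior l_c = 1.062, r_n = 51.8 kips; R_n = 50.27 + 3·51.8 = 205.7 kips → 103 kips.
Block shear: A_gv = 4.141, A_nv = 2.5, A_nt = 0.625 in²; R_n = min(0.6F_uA_nv, 0.6F_yA_gv) + U_bs·F_u·A_nt = 138.1 kips → 69.1 kips.
Bolt shear governs: 41.7 kips.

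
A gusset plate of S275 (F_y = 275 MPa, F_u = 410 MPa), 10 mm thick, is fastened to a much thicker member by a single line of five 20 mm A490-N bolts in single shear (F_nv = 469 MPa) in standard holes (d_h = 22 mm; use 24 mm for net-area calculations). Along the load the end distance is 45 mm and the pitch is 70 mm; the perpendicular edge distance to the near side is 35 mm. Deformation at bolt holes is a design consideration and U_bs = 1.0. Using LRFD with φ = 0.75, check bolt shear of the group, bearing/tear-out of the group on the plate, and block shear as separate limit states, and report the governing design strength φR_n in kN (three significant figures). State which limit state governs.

Bolt shear: A_b = π·20²/4 = 314.2 mm²; R_n = 469 × 314.2 × 5 × 1 / 1000 = 736.7 kN → 0.75 × 736.7 = 553 kN.
Bearing: edge l_c = 34, r_n = 167.3 kN; interior l_c = 48, r_n = 196.8 kN; R_n = 167.3 + 4·196.8 = 954.5 kN → 716 kN.
Block shear: A_gv = 3250, A_nv = 2170, A_nt = 230 mm²; R_n = min(0.6F_uA_nv, 0.6F_yA_gv) + U_bs·F_u·A_nt = 628.1 kN → 471 kN.
Block shear governs: 471 kN.

471 kN (block shear governs)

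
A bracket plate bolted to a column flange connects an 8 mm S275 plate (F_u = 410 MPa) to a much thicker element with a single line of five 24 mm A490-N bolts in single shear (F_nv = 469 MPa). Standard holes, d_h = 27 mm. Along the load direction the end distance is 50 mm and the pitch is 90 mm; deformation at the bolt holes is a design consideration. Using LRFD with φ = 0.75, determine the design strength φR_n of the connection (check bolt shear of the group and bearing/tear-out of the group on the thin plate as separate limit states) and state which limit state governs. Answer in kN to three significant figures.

Bolt shear: A_b = π·24²/4 = 452.4 mm²; R_n = 469 × 452.4 × 5 × 1 / 1000 = 1061 kN → 0.75 × 1061 = 796 kN.
Bearing (1.2 l_c t F_u ≤ 2.4 d t F_u): upper limit = 2.4·24·8·410 / 1000 = 188.9 kN.
  Edge l_c = 50 − 27/2 = 36.5 → r_n = 143.7 kN; interior l_c = 90 − 27 = 63 → r_n = 188.9 kN.
  R_n,bearing = 1·143.7 + 4·188.9 = 899.4 kN → 0.75 × 899.4 = 675 kN.
Bearing governs: 675 kN.

675 kN (bearing governs)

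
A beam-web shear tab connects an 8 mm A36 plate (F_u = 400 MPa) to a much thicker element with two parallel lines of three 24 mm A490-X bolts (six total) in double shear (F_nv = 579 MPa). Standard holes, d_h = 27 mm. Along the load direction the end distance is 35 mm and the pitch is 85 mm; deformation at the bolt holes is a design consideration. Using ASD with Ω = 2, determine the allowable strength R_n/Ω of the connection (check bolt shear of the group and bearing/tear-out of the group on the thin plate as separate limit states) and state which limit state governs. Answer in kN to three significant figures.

451 kN (bearing governs)

Bolt shear: A_b = π·24²/4 = 452.4 mm²; R_n = 579 × 452.4 × 6 × 2 / 1000 = 3143 kN → 3143 / 2 = 1570 kN.
Bearing (1.2 l_c t F_u ≤ 2.4 d t F_u): upper limit = 2.4·24·8·400 / 1000 = 184.3 kN.
  Edge l_c = 35 − 27/2 = 21.5 → r_n = 82.56 kN; interior l_c = 85 − 27 = 58 → r_n = 184.3 kN.
  R_n,bearing = 2·82.56 + 4·184.3 = 902.4 kN → 902.4 / 2 = 451 kN.
Bearing governs: 451 kN.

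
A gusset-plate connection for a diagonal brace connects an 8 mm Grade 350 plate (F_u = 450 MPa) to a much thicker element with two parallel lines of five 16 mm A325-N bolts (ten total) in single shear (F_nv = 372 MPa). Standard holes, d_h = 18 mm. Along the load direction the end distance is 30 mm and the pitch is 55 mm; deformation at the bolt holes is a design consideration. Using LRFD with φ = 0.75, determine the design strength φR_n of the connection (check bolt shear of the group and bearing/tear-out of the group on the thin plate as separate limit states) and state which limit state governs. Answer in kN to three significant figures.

561 kN (bolt shear governs)

Bolt shear: A_b = π·16²/4 = 201.1 mm²; R_n = 372 × 201.1 × 10 × 1 / 1000 = 748 kN → 0.75 × 748 = 561 kN.
Bearing (1.2 l_c t F_u ≤ 2.4 d t F_u): upper limit = 2.4·16·8·450 / 1000 = 138.2 kN.
  Edge l_c = 30 − 18/2 = 21 → r_n = 90.72 kN; interior l_c = 55 − 18 = 37 → r_n = 138.2 kN.
  R_n,bearing = 2·90.72 + 8·138.2 = 1287 kN → 0.75 × 1287 = 966 kN.
Bolt shear governs: 561 kN.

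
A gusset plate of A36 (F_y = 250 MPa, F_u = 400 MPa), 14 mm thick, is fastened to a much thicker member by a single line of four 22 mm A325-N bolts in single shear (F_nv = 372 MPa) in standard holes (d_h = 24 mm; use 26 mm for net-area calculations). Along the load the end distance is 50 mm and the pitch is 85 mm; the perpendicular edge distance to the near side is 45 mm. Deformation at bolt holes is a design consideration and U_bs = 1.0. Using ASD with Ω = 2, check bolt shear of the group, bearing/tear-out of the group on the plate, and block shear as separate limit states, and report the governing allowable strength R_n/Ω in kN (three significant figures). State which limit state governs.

283 kN (bolt shear governs)

Bolt shear: A_b = π·22²/4 = 380.1 mm²; R_n = 372 × 380.1 × 4 × 1 / 1000 = 565.6 kN → 565.6 / 2 = 283 kN.
Bearing: edge l_c = 38, r_n = 255.4 kN; interior l_c = 61, r_n = 295.7 kN; R_n = 255.4 + 3·295.7 = 1142 kN → 571 kN.
Block shear: A_gv = 4270, A_nv = 2996, A_nt = 448 mm²; R_n = min(0.6F_uA_nv, 0.6F_yA_gv) + U_bs·F_u·A_nt = 819.7 kN → 410 kN.
Bolt shear governs: 283 kN.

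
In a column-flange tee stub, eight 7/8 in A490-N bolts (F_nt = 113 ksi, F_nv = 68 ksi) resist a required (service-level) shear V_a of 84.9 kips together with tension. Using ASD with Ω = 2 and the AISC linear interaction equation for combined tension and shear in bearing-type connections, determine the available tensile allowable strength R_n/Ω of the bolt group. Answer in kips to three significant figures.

212 kips

A_b = π·0.875²/4 = 0.6013 in²; f_rv = 84.9 / (8 × 0.6013) = 17.65 ksi.
F'_nt = 1.3 F_nt − (Ω F_nt / F_nv) f_rv = 1.3·113 − (2·113/68)·17.65 = 88.24 ksi, capped at F_nt → F'_nt = 88.24 ksi.
R_n = F'_nt · A_b · n = 88.24 × 0.6013 × 8 = 424.5 kips.
Allowable strength R_n/Ω = 424.5 / 2 = 212 kips.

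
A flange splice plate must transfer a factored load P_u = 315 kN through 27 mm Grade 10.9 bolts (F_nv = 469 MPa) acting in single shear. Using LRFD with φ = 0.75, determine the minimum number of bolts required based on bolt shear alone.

A_b = π·27²/4 = 572.6 mm².
Per-bolt design strength φR_n = 0.75 × 469 × 572.6 × 1 / 1000 = 201.4 kN.
n ≥ 315 / 201.4 = 1.564 → use 2 bolts.

2 bolts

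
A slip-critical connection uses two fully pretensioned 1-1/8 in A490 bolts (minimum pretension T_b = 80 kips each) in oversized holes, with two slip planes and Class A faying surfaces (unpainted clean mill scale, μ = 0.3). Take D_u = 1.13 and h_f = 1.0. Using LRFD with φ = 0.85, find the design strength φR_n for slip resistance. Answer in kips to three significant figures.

R_n = μ · D_u · h_f · T_b · n_s · n_b = 0.3 × 1.13 × 1.0 × 80 × 2 × 2 = 108.5 kips.
Design strength φR_n = 0.85 × 108.5 = 92.2 kips.

92.2 kips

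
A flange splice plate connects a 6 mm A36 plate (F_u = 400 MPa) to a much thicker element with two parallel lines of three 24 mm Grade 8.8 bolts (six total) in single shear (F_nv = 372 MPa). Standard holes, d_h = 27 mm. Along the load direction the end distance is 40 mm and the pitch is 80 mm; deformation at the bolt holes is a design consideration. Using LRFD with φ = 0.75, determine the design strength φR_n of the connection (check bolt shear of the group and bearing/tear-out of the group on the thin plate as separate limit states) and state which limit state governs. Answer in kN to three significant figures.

529 kN (bearing governs)

Bolt shear: A_b = π·24²/4 = 452.4 mm²; R_n = 372 × 452.4 × 6 × 1 / 1000 = 1010 kN → 0.75 × 1010 = 757 kN.
Bearing (1.2 l_c t F_u ≤ 2.4 d t F_u): upper limit = 2.4·24·6·400 / 1000 = 138.2 kN.
  Edge l_c = 40 − 27/2 = 26.5 → r_n = 76.32 kN; interior l_c = 80 − 27 = 53 → r_n = 138.2 kN.
  R_n,bearing = 2·76.32 + 4·138.2 = 705.6 kN → 0.75 × 705.6 = 529 kN.
Bearing governs: 529 kN.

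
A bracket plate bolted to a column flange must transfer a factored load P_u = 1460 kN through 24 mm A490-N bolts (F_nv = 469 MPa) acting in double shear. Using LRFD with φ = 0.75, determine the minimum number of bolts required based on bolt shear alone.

A_b = π·24²/4 = 452.4 mm².
Per-bolt design strength φR_n = 0.75 × 469 × 452.4 × 2 / 1000 = 318.3 kN.
n ≥ 1460 / 318.3 = 4.588 → use 5 bolts.

5 bolts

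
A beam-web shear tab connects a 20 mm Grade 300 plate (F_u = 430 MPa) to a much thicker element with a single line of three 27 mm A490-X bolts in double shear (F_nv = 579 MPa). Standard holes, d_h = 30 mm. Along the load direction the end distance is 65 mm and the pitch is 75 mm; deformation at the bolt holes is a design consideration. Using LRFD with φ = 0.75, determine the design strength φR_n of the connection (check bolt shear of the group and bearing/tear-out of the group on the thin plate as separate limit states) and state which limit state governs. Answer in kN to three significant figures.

1080 kN (bearing governs)

Bolt shear: A_b = π·27²/4 = 572.6 mm²; R_n = 579 × 572.6 × 3 × 2 / 1000 = 1989 kN → 0.75 × 1989 = 1490 kN.
Bearing (1.2 l_c t F_u ≤ 2.4 d t F_u): upper limit = 2.4·27·20·430 / 1000 = 557.3 kN.
  Edge l_c = 65 − 30/2 = 50 → r_n = 516 kN; interior l_c = 75 − 30 = 45 → r_n = 464.4 kN.
  R_n,bearing = 1·516 + 2·464.4 = 1445 kN → 0.75 × 1445 = 1080 kN.
Bearing governs: 1080 kN.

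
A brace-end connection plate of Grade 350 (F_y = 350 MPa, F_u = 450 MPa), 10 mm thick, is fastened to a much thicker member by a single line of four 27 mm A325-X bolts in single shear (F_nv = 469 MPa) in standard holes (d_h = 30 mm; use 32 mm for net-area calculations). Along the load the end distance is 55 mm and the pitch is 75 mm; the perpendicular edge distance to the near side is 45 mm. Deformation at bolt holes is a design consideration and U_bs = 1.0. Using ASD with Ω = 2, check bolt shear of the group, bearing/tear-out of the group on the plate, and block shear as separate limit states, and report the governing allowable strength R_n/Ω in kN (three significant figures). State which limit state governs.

Bolt shear: A_b = π·27²/4 = 572.6 mm²; R_n = 469 × 572.6 × 4 × 1 / 1000 = 1074 kN → 1074 / 2 = 537 kN.
Bearing: edge l_c = 40, r_n = 216 kN; interior l_c = 45, r_n = 243 kN; R_n = 216 + 3·243 = 945 kN → 472 kN.
Block shear: A_gv = 2800, A_nv = 1680, A_nt = 290 mm²; R_n = min(0.6F_uA_nv, 0.6F_yA_gv) + U_bs·F_u·A_nt = 584.1 kN → 292 kN.
Block shear governs: 292 kN.

292 kN (block shear governs)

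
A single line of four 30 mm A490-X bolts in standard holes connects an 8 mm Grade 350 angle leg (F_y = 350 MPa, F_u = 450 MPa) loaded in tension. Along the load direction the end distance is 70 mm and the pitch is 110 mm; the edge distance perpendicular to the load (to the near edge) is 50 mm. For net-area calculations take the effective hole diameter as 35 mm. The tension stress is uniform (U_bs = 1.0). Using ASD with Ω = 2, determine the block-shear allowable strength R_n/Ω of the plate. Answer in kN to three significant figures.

358 kN

Shear plane L_v = 70 + 3·110 = 400 mm; A_gv = 400 × 8 = 3200 mm².
A_nv = (400 − 3.5·35) × 8 = 2220 mm².
A_nt = (50 − 0.5·35) × 8 = 260 mm².
0.6 F_u A_nv = 599.4 kN; 0.6 F_y A_gv = 672 kN → shear rupture governs the shear term.
R_n = 599.4 + 1.0 × 450 × 260 / 1000 = 716.4 kN.
Allowable strength R_n/Ω = 716.4 / 2 = 358 kN.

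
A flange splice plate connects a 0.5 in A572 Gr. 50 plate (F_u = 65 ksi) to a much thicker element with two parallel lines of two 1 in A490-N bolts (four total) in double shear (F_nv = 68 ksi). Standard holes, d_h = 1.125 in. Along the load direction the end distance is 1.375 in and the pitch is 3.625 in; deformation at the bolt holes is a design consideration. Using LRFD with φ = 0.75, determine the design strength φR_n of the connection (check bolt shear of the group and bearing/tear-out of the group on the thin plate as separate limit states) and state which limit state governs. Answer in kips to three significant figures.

Bolt shear: A_b = π·1²/4 = 0.7854 in²; R_n = 68 × 0.7854 × 4 × 2 = 427.3 kips → 0.75 × 427.3 = 320 kips.
Bearing (1.2 l_c t F_u ≤ 2.4 d t F_u): upper limit = 2.4·1·0.5·65 = 78 kips.
  Edge l_c = 1.375 − 1.125/2 = 0.8125 → r_n = 31.69 kips; interior l_c = 3.625 − 1.125 = 2.5 → r_n = 78 kips.
  R_n,bearing = 2·31.69 + 2·78 = 219.4 kips → 0.75 × 219.4 = 165 kips.
Bearing governs: 165 kips.

165 kips (bearing governs)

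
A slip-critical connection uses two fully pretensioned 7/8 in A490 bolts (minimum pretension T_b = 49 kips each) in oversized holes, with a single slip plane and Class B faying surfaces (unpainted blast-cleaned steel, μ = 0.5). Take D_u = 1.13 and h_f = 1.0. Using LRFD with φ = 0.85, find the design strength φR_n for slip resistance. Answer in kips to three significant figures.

R_n = μ · D_u · h_f · T_b · n_s · n_b = 0.5 × 1.13 × 1.0 × 49 × 1 × 2 = 55.37 kips.
Design strength φR_n = 0.85 × 55.37 = 47.1 kips.

47.1 kips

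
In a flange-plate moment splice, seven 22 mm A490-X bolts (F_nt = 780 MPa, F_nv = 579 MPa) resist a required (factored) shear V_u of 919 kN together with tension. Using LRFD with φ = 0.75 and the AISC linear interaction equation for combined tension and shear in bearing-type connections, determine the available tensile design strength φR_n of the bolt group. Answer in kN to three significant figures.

A_b = π·22²/4 = 380.1 mm²; f_rv = 919 × 1000 / (7 × 380.1) = 345.4 MPa.
F'_nt = 1.3 F_nt − (F_nt / φF_nv) f_rv = 1.3·780 − (780/(0.75·579))·345.4 = 393.6 MPa, capped at F_nt → F'_nt = 393.6 MPa.
R_n = F'_nt · A_b · n = 393.6 × 380.1 × 7 / 1000 = 1047 kN.
Design strength φR_n = 0.75 × 1047 = 786 kN.

786 kN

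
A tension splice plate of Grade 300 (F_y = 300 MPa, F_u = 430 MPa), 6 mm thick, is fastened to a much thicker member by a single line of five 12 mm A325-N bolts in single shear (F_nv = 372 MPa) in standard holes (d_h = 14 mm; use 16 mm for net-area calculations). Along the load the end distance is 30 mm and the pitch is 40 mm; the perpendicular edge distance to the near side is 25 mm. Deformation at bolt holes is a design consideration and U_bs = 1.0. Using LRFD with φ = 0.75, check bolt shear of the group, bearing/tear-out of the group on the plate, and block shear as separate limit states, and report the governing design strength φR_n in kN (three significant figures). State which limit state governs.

Bolt shear: A_b = π·12²/4 = 113.1 mm²; R_n = 372 × 113.1 × 5 × 1 / 1000 = 210.4 kN → 0.75 × 210.4 = 158 kN.
Bearing: edge l_c = 23, r_n = 71.21 kN; interior l_c = 26, r_n = 74.3 kN; R_n = 71.21 + 4·74.3 = 368.4 kN → 276 kN.
Block shear: A_gv = 1140, A_nv = 708, A_nt = 102 mm²; R_n = min(0.6F_uA_nv, 0.6F_yA_gv) + U_bs·F_u·A_nt = 226.5 kN → 170 kN.
Bolt shear governs: 158 kN.

158 kN (bolt shear governs)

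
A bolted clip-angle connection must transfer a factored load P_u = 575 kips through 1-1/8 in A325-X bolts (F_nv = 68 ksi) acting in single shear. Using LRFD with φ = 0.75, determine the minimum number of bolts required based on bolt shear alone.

A_b = π·1.125²/4 = 0.994 in².
Per-bolt design strength φR_n = 0.75 × 68 × 0.994 × 1 = 50.69 kips.
n ≥ 575 / 50.69 = 11.34 → use 12 bolts.

12 bolts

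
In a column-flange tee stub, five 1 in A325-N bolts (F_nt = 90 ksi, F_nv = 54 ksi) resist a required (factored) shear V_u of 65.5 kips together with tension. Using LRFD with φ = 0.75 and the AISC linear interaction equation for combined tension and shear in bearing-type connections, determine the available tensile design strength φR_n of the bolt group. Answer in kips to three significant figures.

235 kips

A_b = π·1²/4 = 0.7854 in²; f_rv = 65.5 / (5 × 0.7854) = 16.68 ksi.
F'_nt = 1.3 F_nt − (F_nt / φF_nv) f_rv = 1.3·90 − (90/(0.75·54))·16.68 = 79.93 ksi, capped at F_nt → F'_nt = 79.93 ksi.
R_n = F'_nt · A_b · n = 79.93 × 0.7854 × 5 = 313.9 kips.
Design strength φR_n = 0.75 × 313.9 = 235 kips.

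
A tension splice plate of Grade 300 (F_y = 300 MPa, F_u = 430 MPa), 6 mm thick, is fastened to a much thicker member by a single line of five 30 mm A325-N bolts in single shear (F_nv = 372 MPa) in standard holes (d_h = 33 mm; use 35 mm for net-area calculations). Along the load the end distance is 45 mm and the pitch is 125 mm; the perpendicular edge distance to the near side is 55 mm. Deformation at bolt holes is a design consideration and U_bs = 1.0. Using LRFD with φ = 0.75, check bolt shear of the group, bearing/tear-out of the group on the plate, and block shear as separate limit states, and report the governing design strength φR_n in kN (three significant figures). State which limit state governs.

514 kN (block shear governs)

Bolt shear: A_b = π·30²/4 = 706.9 mm²; R_n = 372 × 706.9 × 5 × 1 / 1000 = 1315 kN → 0.75 × 1315 = 986 kN.
Bearing: edge l_c = 28.5, r_n = 88.24 kN; interior l_c = 92, r_n = 185.8 kN; R_n = 88.24 + 4·185.8 = 831.3 kN → 623 kN.
Block shear: A_gv = 3270, A_nv = 2325, A_nt = 225 mm²; R_n = min(0.6F_uA_nv, 0.6F_yA_gv) + U_bs·F_u·A_nt = 685.4 kN → 514 kN.
Block shear governs: 514 kN.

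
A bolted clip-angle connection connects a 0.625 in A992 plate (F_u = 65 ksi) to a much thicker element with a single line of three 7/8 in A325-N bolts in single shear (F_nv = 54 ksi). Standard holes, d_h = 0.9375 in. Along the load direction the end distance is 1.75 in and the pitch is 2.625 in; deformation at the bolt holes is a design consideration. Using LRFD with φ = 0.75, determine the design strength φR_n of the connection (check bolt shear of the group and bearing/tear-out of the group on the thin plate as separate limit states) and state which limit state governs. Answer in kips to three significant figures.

Bolt shear: A_b = π·0.875²/4 = 0.6013 in²; R_n = 54 × 0.6013 × 3 × 1 = 97.41 kips → 0.75 × 97.41 = 73.1 kips.
Bearing (1.2 l_c t F_u ≤ 2.4 d t F_u): upper limit = 2.4·0.875·0.625·65 = 85.31 kips.
  Edge l_c = 1.75 − 0.9375/2 = 1.281 → r_n = 62.46 kips; interior l_c = 2.625 − 0.9375 = 1.688 → r_n = 82.27 kips.
  R_n,bearing = 1·62.46 + 2·82.27 = 227 kips → 0.75 × 227 = 170 kips.
Bolt shear governs: 73.1 kips.

73.1 kips (bolt shear governs)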